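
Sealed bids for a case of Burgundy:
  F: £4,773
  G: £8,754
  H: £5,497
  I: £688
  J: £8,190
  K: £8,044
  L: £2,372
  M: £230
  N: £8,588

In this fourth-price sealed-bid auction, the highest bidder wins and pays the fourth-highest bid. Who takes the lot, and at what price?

Fourth-price sealed-bid auction: the highest bidder wins and pays the fourth-highest bid.
Sorting bids: 8,754 (G) > 8,588 (N) > 8,190 (J) > 8,044 (K) > 5,497 (H) > 4,773 (F) > …
G is highest; pays the fourth-highest bid, £8,044.

G pays £8,044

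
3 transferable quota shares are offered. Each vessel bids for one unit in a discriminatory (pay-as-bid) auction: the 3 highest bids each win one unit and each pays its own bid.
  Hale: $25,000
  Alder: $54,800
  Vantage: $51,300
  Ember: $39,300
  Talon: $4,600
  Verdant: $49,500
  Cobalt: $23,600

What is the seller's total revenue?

Total revenue: $155,600

Sorting: 54,800 (Alder), 51,300 (Vantage), 49,500 (Verdant), 39,300 (Ember), 25,000 (Hale), …
Winners (3 units): Alder, Vantage, Verdant.
Total revenue = 54,800 + 51,300 + 49,500 = $155,600.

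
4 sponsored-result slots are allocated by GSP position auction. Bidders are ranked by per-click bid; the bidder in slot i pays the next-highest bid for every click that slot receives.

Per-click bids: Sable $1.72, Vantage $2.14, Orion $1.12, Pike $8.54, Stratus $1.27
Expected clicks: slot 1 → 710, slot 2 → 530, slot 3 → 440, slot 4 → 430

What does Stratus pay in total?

Ranked by bid: $8.54 (Pike) > $2.14 (Vantage) > $1.72 (Sable) > $1.27 (Stratus) > $1.12 (Orion)
Stratus holds slot 4 → pays next bid $1.12 × 430 clicks = $481.60.

Stratus pays $481.60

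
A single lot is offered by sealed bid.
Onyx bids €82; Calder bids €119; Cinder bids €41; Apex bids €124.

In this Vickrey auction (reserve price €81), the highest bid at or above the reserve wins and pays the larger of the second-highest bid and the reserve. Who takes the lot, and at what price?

Apex pays €119

Bids ranked: 124 (Apex) > 119 (Calder) > 82 (Onyx) > 41 (Cinder)
Apex has the top bid at or above the reserve (€124).
Second-highest bid €119 exceeds the reserve €81 → payment €119.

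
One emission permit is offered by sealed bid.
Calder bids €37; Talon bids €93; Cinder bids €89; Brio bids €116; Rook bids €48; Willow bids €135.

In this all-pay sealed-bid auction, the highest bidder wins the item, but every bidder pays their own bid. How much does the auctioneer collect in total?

Total revenue: €518

Bids in order: 135 (Willow) > 116 (Brio) > 93 (Talon) > 89 (Cinder) > 48 (Rook) > 37 (Calder)
Every bidder forfeits their bid regardless of winning.
Revenue = 37 + 93 + 89 + 116 + 48 + 135 = €518.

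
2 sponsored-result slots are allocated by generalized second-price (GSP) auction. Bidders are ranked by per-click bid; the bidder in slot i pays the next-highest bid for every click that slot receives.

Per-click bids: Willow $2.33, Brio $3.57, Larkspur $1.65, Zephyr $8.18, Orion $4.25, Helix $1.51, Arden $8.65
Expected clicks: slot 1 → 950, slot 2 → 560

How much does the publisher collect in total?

Ranked by bid: $8.65 (Arden) > $8.18 (Zephyr) > $4.25 (Orion) > …
Slot 1: Arden pays $8.18 × 950 = $7771.00
Slot 2: Zephyr pays $4.25 × 560 = $2380.00
Total = $10151.00

Total revenue: $10151.00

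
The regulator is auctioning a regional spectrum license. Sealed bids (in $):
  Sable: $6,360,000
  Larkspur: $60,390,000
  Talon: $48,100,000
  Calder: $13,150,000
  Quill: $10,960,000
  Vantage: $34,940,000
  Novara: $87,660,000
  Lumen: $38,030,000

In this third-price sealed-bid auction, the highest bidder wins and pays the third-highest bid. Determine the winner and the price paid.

Third-price sealed-bid auction: the highest bidder wins and pays the third-highest bid.
Bids in order: 87,660,000 (Novara) > 60,390,000 (Larkspur) > 48,100,000 (Talon) > 38,030,000 (Lumen) > 34,940,000 (Vantage) > 13,150,000 (Calder) > …
Novara is highest; pays the third-highest bid, $48,100,000.

Novara pays $48,100,000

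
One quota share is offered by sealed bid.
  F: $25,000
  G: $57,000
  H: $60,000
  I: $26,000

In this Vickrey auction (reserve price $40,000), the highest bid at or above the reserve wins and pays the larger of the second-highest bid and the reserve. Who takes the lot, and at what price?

Bids ranked: 60,000 (H) > 57,000 (G) > 26,000 (I) > 25,000 (F)
Highest eligible bid: H at $60,000.
max(second-highest $57,000, reserve $40,000) = $57,000; the reserve does not bind.

H pays $57,000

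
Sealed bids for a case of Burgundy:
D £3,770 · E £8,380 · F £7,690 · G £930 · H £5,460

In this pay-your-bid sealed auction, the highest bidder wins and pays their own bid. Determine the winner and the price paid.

Bids ranked: 8,380 (E) > 7,690 (F) > 5,460 (H) > 3,770 (D) > 930 (G)
E is highest → pays own bid, £8,380.

E pays £8,380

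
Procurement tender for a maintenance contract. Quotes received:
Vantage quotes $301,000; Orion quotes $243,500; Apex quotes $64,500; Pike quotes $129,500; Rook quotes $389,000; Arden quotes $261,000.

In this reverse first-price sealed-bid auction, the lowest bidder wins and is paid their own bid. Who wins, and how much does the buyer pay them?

Reverse first-price sealed-bid auction: the lowest bidder wins and is paid their own bid.
Bids ranked: 64,500 (Apex) < 129,500 (Pike) < 243,500 (Orion) < 261,000 (Arden) < 301,000 (Vantage) < 389,000 (Rook)
Apex is lowest → is paid own bid, $64,500.

Apex is paid $64,500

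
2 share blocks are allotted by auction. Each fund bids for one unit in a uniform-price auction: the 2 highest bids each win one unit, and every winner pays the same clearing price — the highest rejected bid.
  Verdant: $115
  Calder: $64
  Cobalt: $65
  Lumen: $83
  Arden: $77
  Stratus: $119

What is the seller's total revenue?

Total revenue: $166

Bids ranked high→low: 119 (Stratus), 115 (Verdant), 83 (Lumen), 77 (Arden), …
Top 2: Stratus, Verdant.
Highest unsuccessful bid: $83 → clearing price.
Total revenue = 2 × $83 = $166.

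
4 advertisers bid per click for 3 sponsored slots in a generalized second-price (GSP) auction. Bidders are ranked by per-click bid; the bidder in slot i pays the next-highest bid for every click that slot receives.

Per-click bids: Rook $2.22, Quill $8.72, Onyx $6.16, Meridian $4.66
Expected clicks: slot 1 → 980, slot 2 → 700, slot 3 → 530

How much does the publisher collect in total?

Total revenue: $10475.40

Per-click bids in order: $8.72 (Quill) > $6.16 (Onyx) > $4.66 (Meridian) > $2.22 (Rook)
Slot 1: Quill pays $6.16 × 980 = $6036.80
Slot 2: Onyx pays $4.66 × 700 = $3262.00
Slot 3: Meridian pays $2.22 × 530 = $1176.60
Total = $10475.40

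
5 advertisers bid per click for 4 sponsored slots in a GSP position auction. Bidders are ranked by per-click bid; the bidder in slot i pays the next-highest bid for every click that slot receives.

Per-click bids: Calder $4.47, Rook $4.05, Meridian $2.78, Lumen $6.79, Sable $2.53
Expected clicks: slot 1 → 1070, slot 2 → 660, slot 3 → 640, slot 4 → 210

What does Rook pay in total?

Rook pays $1779.20

Ranked by bid: $6.79 (Lumen) > $4.47 (Calder) > $4.05 (Rook) > $2.78 (Meridian) > $2.53 (Sable)
Rook holds slot 3 → pays next bid $2.78 × 640 clicks = $1779.20.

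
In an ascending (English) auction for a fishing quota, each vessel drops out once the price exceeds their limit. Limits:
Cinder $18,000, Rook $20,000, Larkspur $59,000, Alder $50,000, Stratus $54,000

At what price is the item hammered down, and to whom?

Sorting limits: 59,000 (Larkspur) > 54,000 (Stratus) > 50,000 (Alder) > 20,000 (Rook) > 18,000 (Cinder)
Bidding ends when Stratus exits at $54,000; Larkspur takes it.

Larkspur wins at $54,000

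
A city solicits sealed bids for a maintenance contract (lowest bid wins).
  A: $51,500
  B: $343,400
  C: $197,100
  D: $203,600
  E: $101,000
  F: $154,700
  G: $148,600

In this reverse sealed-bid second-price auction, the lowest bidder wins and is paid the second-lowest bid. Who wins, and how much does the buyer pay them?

Reverse sealed-bid second-price auction: the lowest bidder wins and is paid the second-lowest bid.
Sorting bids: 51,500 (A) < 101,000 (E) < 148,600 (G) < 154,700 (F) < 197,100 (C) < 203,600 (D) < …
A is lowest; is paid the second-lowest bid, $101,000.

A is paid $101,000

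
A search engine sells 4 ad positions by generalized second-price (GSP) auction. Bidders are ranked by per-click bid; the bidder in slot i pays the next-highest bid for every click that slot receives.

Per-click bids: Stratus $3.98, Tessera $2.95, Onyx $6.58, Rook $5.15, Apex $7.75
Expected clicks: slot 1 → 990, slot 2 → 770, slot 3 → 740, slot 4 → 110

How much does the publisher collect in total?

Total revenue: $13749.40

Per-click bids in order: $7.75 (Apex) > $6.58 (Onyx) > $5.15 (Rook) > $3.98 (Stratus) > $2.95 (Tessera)
Slot 1: Apex pays $6.58 × 990 = $6514.20
Slot 2: Onyx pays $5.15 × 770 = $3965.50
Slot 3: Rook pays $3.98 × 740 = $2945.20
Slot 4: Stratus pays $2.95 × 110 = $324.50
Total = $13749.40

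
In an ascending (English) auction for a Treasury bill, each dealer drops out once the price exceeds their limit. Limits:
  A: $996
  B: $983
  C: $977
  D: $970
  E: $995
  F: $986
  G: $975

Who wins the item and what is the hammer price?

A wins at $995

Sorting limits: 996 (A) > 995 (E) > 986 (F) > 983 (B) > 977 (C) > 975 (G) > …
E is the last rival to drop out, at $995; A remains and wins at that price.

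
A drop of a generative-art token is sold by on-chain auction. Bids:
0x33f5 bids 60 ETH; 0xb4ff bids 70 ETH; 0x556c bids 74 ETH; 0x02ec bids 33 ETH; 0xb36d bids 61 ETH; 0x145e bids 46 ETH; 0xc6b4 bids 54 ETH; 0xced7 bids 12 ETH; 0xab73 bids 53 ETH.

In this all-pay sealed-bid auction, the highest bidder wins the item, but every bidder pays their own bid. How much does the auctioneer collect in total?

Total revenue: 463 ETH

Sorting bids: 74 (0x556c) > 70 (0xb4ff) > 61 (0xb36d) > 60 (0x33f5) > 54 (0xc6b4) > 53 (0xab73) > …
0x556c wins with the top bid; all bids are sunk regardless.
Every bidder forfeits their bid regardless of winning.
Revenue = 60 + 70 + 74 + 33 + 61 + 46 + 54 + 12 + 53 = 463 ETH.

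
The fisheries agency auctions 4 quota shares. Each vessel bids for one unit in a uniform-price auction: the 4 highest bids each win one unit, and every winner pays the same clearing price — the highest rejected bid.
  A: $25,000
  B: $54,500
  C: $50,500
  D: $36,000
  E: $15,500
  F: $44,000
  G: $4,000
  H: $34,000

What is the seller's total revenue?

Total revenue: $136,000

Sorting: 54,500 (B), 50,500 (C), 44,000 (F), 36,000 (D), 34,000 (H), 25,000 (A), …
Winners (4 units): B, C, F, D.
First losing bid is H's $34,000, which sets the uniform price.
Total revenue = 4 × $34,000 = $136,000.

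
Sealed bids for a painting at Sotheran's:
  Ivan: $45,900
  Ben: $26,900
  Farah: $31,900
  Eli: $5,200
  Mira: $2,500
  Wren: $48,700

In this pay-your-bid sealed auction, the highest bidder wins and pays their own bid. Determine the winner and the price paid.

Wren pays $48,700

Bids ranked: 48,700 (Wren) > 45,900 (Ivan) > 31,900 (Farah) > 26,900 (Ben) > 5,200 (Eli) > 2,500 (Mira)
First-price: Wren pays what they bid, $48,700.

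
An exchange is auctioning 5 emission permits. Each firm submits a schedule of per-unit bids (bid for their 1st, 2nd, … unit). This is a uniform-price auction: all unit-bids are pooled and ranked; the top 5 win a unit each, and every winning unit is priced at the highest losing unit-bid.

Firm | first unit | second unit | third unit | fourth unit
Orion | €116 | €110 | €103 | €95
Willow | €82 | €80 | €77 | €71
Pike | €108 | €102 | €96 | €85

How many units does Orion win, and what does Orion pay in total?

Orion: 3 units, pays €288

Merging the schedules and taking the best 5: 116 (Orion-1), 110 (Orion-2), 108 (Pike-1), 103 (Orion-3), 102 (Pike-2)
First bid not allocated: €96.
Orion wins 3 unit(s) at €96 each.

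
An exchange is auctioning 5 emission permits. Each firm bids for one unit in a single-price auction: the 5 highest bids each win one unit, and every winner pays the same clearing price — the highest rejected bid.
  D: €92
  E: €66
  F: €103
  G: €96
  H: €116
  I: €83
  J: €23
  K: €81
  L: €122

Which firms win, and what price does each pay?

Bids ranked high→low: 122 (L), 116 (H), 103 (F), 96 (G), 92 (D), 83 (I), 81 (K), …
The 5 highest are L, H, F, G, D.
First losing bid is I's €83, which sets the uniform price.

L, H, F, G, D; each pays €83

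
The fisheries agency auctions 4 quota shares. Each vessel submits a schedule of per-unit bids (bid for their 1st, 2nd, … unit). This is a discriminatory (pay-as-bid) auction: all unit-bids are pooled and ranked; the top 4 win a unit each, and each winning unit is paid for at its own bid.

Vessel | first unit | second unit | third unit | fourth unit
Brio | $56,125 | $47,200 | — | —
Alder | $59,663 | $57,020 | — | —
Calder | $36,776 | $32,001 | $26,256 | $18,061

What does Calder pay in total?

Calder pays $0

Pooled unit-bids ranked (top 4): 59,663 (Alder-1), 57,020 (Alder-2), 56,125 (Brio-1), 47,200 (Brio-2)
Next rejected bid: $36,776 (not a price — pay-as-bid).
Calder wins no units.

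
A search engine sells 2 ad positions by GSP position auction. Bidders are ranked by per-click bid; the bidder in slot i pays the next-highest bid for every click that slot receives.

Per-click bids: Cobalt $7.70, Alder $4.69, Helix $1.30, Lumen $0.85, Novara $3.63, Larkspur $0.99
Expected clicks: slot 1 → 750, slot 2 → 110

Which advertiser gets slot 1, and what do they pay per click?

Per-click bids in order: $7.70 (Cobalt) > $4.69 (Alder) > $3.63 (Novara) > …
Slot 1 goes to the first-ranked bidder, Cobalt, who pays the next bid down: $4.69/click.

Cobalt; $4.69 per click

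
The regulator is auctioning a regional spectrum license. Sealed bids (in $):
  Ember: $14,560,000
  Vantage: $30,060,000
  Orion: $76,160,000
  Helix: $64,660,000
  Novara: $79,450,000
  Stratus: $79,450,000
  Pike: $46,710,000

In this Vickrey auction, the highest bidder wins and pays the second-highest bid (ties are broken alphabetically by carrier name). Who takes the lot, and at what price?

Bids ranked: 79,450,000 (Novara) > 79,450,000 (Stratus) > 76,160,000 (Orion) > 64,660,000 (Helix) > 46,710,000 (Pike) > 30,060,000 (Vantage) > …
Tie at $79,450,000 → Novara wins by tie-break.
Second-price: Novara pays Stratus's bid of $79,450,000.

Novara pays $79,450,000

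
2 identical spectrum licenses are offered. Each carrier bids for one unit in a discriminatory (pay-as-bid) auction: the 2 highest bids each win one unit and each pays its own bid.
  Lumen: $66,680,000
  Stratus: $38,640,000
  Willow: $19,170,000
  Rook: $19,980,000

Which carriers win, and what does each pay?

Bids ranked high→low: 66,680,000 (Lumen), 38,640,000 (Stratus), 19,980,000 (Rook), 19,170,000 (Willow)
The 2 highest are Lumen, Stratus.
Each winner pays its own bid: Lumen $66,680,000, Stratus $38,640,000.

Lumen $66,680,000, Stratus $38,640,000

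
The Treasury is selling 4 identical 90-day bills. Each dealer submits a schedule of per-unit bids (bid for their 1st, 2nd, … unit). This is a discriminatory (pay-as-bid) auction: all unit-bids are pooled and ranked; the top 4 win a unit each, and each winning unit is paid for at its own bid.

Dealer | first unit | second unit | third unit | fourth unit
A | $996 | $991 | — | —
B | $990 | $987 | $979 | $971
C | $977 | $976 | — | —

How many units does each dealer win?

Pooled unit-bids ranked (top 4): 996 (A-1), 991 (A-2), 990 (B-1), 987 (B-2)
Next rejected bid: $979 (not a price — pay-as-bid).
Allocation: A 2, B 2.

A 2, B 2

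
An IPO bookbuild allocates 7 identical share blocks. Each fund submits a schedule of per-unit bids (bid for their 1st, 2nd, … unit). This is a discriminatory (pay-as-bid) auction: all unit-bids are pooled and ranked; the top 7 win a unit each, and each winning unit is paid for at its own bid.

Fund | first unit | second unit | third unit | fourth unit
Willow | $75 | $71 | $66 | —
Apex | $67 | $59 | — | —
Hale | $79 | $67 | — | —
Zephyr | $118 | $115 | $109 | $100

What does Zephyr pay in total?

Merging the schedules and taking the best 7: 118 (Zephyr-1), 115 (Zephyr-2), 109 (Zephyr-3), 100 (Zephyr-4), 79 (Hale-1), 75 (Willow-1), 71 (Willow-2)
Next rejected bid: $67 (not a price — pay-as-bid).
Zephyr's winning unit-bids: 118 + 115 + 109 + 100 = $442.

Zephyr pays $442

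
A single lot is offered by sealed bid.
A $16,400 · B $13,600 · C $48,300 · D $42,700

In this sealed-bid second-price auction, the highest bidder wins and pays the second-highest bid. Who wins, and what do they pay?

Rule: the highest bidder wins and pays the second-highest bid.
Sorting bids: 48,300 (C) > 42,700 (D) > 16,400 (A) > 13,600 (B)
C wins with the highest bid; price is set by the runner-up at $42,700.

C pays $42,700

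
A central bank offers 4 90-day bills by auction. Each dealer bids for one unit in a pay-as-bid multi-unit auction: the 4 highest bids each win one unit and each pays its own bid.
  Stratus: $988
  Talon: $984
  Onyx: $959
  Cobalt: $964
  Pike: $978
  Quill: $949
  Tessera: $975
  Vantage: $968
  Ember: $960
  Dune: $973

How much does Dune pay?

Dune pays $0

Sorting: 988 (Stratus), 984 (Talon), 978 (Pike), 975 (Tessera), 973 (Dune), 968 (Vantage), …
Top 4: Stratus, Talon, Pike, Tessera.
Dune does not win → $0.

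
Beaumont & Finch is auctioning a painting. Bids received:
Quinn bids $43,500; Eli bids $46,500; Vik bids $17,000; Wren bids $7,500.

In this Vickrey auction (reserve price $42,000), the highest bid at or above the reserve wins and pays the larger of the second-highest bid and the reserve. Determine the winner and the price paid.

Eli pays $43,500

Vickrey auction (reserve price $42,000): the highest bid at or above the reserve wins and pays the larger of the second-highest bid and the reserve.
Bids ranked: 46,500 (Eli) > 43,500 (Quinn) > 17,000 (Vik) > 7,500 (Wren)
Highest eligible bid: Eli at $46,500.
max(second-highest $43,500, reserve $42,000) = $43,500; the reserve does not bind.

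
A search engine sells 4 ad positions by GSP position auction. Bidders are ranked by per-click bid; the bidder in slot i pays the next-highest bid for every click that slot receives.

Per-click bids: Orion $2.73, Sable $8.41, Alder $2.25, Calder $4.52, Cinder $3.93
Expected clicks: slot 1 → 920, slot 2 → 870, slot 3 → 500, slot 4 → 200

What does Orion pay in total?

Orion pays $450.00

Ranked by bid: $8.41 (Sable) > $4.52 (Calder) > $3.93 (Cinder) > $2.73 (Orion) > $2.25 (Alder)
Orion holds slot 4 → pays next bid $2.25 × 200 clicks = $450.00.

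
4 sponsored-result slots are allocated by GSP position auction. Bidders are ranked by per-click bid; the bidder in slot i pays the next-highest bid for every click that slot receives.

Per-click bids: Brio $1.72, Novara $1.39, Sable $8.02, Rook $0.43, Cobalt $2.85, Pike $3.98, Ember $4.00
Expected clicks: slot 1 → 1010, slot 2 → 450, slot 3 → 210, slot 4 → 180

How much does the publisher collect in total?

Total revenue: $6739.10

Ranked by bid: $8.02 (Sable) > $4.00 (Ember) > $3.98 (Pike) > $2.85 (Cobalt) > $1.72 (Brio) > …
Slot 1: Sable pays $4.00 × 1010 = $4040.00
Slot 2: Ember pays $3.98 × 450 = $1791.00
Slot 3: Pike pays $2.85 × 210 = $598.50
Slot 4: Cobalt pays $1.72 × 180 = $309.60
Total = $6739.10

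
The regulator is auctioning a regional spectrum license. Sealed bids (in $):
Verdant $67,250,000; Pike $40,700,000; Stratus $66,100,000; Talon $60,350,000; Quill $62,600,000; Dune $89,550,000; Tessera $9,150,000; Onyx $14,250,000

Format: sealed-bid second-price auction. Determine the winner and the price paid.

Sealed-bid second-price auction: the highest bidder wins and pays the second-highest bid.
Bids in order: 89,550,000 (Dune) > 67,250,000 (Verdant) > 66,100,000 (Stratus) > 62,600,000 (Quill) > 60,350,000 (Talon) > 40,700,000 (Pike) > …
Dune is highest; pays the second-highest bid, $67,250,000.

Dune pays $67,250,000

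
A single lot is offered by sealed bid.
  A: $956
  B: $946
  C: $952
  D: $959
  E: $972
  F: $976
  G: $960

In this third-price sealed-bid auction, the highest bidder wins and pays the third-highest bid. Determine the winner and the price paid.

F pays $960

Third-price sealed-bid auction: the highest bidder wins and pays the third-highest bid.
Bids in order: 976 (F) > 972 (E) > 960 (G) > 959 (D) > 956 (A) > 952 (C) > …
F is highest; pays the third-highest bid, $960.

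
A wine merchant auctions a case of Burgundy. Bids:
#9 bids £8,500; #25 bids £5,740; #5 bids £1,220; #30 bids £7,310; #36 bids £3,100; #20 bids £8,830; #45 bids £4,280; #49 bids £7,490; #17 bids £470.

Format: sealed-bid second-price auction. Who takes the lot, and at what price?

#20 pays £8,500

Sorting bids: 8,830 (#20) > 8,500 (#9) > 7,490 (#49) > 7,310 (#30) > 5,740 (#25) > 4,280 (#45) > …
#20 is highest; pays the second-highest bid, £8,500.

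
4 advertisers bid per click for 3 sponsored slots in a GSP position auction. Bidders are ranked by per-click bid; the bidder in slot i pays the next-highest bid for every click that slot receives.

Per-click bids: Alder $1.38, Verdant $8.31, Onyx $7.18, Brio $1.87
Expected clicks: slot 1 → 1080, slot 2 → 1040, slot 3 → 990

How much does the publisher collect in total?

Per-click bids in order: $8.31 (Verdant) > $7.18 (Onyx) > $1.87 (Brio) > $1.38 (Alder)
Slot 1: Verdant pays $7.18 × 1080 = $7754.40
Slot 2: Onyx pays $1.87 × 1040 = $1944.80
Slot 3: Brio pays $1.38 × 990 = $1366.20
Total = $11065.40

Total revenue: $11065.40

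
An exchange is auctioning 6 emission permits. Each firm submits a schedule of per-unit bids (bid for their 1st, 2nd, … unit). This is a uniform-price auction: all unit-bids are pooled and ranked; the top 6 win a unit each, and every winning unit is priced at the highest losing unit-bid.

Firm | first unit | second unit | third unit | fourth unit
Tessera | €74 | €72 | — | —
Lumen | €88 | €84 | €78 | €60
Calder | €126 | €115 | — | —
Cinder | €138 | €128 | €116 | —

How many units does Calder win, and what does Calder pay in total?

All unit-bids, highest first — top 6: 138 (Cinder-1), 128 (Cinder-2), 126 (Calder-1), 116 (Cinder-3), 115 (Calder-2), 88 (Lumen-1)
First bid not allocated: €84.
Calder wins 2 unit(s) at €84 each.

Calder: 2 units, pays €168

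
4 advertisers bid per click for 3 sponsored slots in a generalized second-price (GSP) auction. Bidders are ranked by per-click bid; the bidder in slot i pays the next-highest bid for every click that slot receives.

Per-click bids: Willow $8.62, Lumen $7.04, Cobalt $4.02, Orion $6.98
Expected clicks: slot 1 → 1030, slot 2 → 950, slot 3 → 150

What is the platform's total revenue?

Total revenue: $14485.20

Per-click bids in order: $8.62 (Willow) > $7.04 (Lumen) > $6.98 (Orion) > $4.02 (Cobalt)
Slot 1: Willow pays $7.04 × 1030 = $7251.20
Slot 2: Lumen pays $6.98 × 950 = $6631.00
Slot 3: Orion pays $4.02 × 150 = $603.00
Total = $14485.20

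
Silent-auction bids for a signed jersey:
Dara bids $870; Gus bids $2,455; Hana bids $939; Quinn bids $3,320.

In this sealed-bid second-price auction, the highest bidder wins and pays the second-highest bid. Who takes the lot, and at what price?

Sealed-bid second-price auction: the highest bidder wins and pays the second-highest bid.
Bids ranked: 3,320 (Quinn) > 2,455 (Gus) > 939 (Hana) > 870 (Dara)
Second-price: Quinn pays Gus's bid of $2,455.

Quinn pays $2,455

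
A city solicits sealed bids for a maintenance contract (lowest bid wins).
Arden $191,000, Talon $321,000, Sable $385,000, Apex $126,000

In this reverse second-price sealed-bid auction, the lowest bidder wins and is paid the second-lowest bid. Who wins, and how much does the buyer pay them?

Apex is paid $191,000

Bids ranked: 126,000 (Apex) < 191,000 (Arden) < 321,000 (Talon) < 385,000 (Sable)
Apex wins with the lowest bid; price is set by the runner-up at $191,000.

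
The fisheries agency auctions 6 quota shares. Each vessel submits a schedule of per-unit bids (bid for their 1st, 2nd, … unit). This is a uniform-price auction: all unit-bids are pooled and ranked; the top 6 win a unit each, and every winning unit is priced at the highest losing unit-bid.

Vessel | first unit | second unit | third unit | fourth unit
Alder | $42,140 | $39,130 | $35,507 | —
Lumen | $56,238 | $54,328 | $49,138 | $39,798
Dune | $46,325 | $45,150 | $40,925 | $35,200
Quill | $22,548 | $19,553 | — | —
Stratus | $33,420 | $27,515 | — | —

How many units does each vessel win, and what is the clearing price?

Alder 1, Dune 2, Lumen 3; clearing price $40,925

All unit-bids, highest first — top 6: 56,238 (Lumen-1), 54,328 (Lumen-2), 49,138 (Lumen-3), 46,325 (Dune-1), 45,150 (Dune-2), 42,140 (Alder-1)
Highest rejected unit-bid = $40,925.
Allocation: Alder 1, Dune 2, Lumen 3.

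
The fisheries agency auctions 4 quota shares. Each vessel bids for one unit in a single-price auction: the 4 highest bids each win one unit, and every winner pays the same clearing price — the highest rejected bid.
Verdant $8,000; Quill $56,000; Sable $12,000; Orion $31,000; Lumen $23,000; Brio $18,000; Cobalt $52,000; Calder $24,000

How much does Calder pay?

Sorting: 56,000 (Quill), 52,000 (Cobalt), 31,000 (Orion), 24,000 (Calder), 23,000 (Lumen), 18,000 (Brio), …
Top 4: Quill, Cobalt, Orion, Calder.
Highest unsuccessful bid: $23,000 → clearing price.
Calder wins → pays $23,000.

Calder pays $23,000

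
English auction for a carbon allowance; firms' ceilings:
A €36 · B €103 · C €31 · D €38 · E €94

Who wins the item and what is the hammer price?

B wins at €94

Limits in order: 103 (B) > 94 (E) > 38 (D) > 36 (A) > 31 (C)
Once the price passes €94, only B is left; the hammer falls at E's limit of €94.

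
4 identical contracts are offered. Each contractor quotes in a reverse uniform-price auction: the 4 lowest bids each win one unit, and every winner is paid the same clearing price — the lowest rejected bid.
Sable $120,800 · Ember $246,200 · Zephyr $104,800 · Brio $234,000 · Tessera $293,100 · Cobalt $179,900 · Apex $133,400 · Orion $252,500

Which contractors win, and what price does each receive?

Zephyr, Sable, Apex, Cobalt; each is paid $234,000

Bids ranked low→high: 104,800 (Zephyr), 120,800 (Sable), 133,400 (Apex), 179,900 (Cobalt), 234,000 (Brio), 246,200 (Ember), …
The 4 lowest are Zephyr, Sable, Apex, Cobalt.
First losing bid is Brio's $234,000, which sets the uniform price.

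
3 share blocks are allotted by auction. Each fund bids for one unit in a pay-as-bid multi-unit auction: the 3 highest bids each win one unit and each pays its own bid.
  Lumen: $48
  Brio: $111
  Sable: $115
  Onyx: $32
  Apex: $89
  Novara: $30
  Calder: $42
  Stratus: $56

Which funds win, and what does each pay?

Sable $115, Brio $111, Apex $89

Sorting: 115 (Sable), 111 (Brio), 89 (Apex), 56 (Stratus), 48 (Lumen), …
Winners (3 units): Sable, Brio, Apex.
Each winner pays its own bid: Sable $115, Brio $111, Apex $89.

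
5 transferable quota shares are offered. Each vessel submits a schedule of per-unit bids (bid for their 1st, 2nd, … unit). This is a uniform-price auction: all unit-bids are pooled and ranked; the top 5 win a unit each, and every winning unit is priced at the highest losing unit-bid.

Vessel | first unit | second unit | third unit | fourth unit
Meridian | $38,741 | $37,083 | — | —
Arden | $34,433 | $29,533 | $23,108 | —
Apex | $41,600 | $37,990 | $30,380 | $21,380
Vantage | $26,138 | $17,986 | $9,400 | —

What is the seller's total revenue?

Merging the schedules and taking the best 5: 41,600 (Apex-1), 38,741 (Meridian-1), 37,990 (Apex-2), 37,083 (Meridian-2), 34,433 (Arden-1)
Highest rejected unit-bid = $30,380.
Allocation: Apex 2, Arden 1, Meridian 2. Every unit priced at $30,380.
Revenue = 5 × 30,380 = $151,900.

Total revenue: $151,900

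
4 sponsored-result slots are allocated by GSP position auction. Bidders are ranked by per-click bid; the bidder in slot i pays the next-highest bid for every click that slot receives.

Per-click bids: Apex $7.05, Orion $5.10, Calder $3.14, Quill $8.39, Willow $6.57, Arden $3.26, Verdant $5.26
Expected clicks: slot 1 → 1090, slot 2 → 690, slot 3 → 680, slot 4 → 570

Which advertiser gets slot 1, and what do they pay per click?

Quill; $7.05 per click

Sorting advertisers: $8.39 (Quill) > $7.05 (Apex) > $6.57 (Willow) > $5.26 (Verdant) > $5.10 (Orion) > …
Slot 1 goes to the first-ranked bidder, Quill, who pays the next bid down: $7.05/click.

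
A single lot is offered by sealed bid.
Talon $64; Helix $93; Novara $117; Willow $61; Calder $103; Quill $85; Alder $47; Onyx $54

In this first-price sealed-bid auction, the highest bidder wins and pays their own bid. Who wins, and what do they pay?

Novara pays $117

First-price sealed-bid auction: the highest bidder wins and pays their own bid.
Bids ranked: 117 (Novara) > 103 (Calder) > 93 (Helix) > 85 (Quill) > 64 (Talon) > 61 (Willow) > …
Novara is highest → pays own bid, $117.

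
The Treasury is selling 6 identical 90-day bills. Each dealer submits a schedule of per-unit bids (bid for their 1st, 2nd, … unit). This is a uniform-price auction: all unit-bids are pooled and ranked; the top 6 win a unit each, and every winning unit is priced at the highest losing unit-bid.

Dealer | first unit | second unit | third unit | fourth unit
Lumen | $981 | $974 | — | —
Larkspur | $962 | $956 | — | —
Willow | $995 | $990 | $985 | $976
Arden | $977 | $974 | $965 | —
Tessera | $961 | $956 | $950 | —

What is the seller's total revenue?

All unit-bids, highest first — top 6: 995 (Willow-1), 990 (Willow-2), 985 (Willow-3), 981 (Lumen-1), 977 (Arden-1), 976 (Willow-4)
The (k+1)-th unit-bid is $974.
Allocation: Arden 1, Lumen 1, Willow 4. Every unit priced at $974.
Revenue = 6 × 974 = $5,844.

Total revenue: $5,844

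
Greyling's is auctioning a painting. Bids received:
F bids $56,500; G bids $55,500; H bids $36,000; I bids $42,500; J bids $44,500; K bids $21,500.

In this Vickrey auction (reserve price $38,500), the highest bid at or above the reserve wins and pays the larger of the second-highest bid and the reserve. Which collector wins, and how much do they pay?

F pays $55,500

Bids in order: 56,500 (F) > 55,500 (G) > 44,500 (J) > 42,500 (I) > 36,000 (H) > 21,500 (K)
F has the top bid at or above the reserve ($56,500).
max(second-highest $55,500, reserve $38,500) = $55,500; the reserve does not bind.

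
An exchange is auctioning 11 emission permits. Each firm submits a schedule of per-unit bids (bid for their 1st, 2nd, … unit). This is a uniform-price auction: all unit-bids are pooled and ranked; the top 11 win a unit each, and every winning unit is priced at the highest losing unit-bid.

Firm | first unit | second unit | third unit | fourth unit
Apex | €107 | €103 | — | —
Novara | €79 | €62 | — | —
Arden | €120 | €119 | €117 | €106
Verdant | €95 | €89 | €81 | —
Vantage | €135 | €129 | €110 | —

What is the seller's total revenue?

All unit-bids, highest first — top 11: 135 (Vantage-1), 129 (Vantage-2), 120 (Arden-1), 119 (Arden-2), 117 (Arden-3), 110 (Vantage-3), 107 (Apex-1), 106 (Arden-4), 103 (Apex-2), 95 (Verdant-1), 89 (Verdant-2)
The (k+1)-th unit-bid is €81.
Allocation: Apex 2, Arden 4, Vantage 3, Verdant 2. Every unit priced at €81.
Revenue = 11 × 81 = €891.

Total revenue: €891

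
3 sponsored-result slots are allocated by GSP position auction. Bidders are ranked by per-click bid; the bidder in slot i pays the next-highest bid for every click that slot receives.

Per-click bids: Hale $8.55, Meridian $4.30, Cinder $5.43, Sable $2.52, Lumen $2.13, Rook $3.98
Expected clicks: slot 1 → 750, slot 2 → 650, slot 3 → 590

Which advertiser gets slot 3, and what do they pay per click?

Meridian; $3.98 per click

Per-click bids in order: $8.55 (Hale) > $5.43 (Cinder) > $4.30 (Meridian) > $3.98 (Rook) > …
Slot 3 goes to the third-ranked bidder, Meridian, who pays the next bid down: $3.98/click.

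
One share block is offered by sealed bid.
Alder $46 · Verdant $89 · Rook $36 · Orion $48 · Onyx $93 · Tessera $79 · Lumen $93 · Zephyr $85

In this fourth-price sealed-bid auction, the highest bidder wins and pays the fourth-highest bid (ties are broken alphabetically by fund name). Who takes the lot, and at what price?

Lumen pays $85

Fourth-price sealed-bid auction: the highest bidder wins and pays the fourth-highest bid.
Sorting bids: 93 (Lumen) > 93 (Onyx) > 89 (Verdant) > 85 (Zephyr) > 79 (Tessera) > 48 (Orion) > …
Lumen and Onyx tie at $93; tie-break gives it to Lumen.
Lumen wins; payment is bid #4 in the ranking = $85.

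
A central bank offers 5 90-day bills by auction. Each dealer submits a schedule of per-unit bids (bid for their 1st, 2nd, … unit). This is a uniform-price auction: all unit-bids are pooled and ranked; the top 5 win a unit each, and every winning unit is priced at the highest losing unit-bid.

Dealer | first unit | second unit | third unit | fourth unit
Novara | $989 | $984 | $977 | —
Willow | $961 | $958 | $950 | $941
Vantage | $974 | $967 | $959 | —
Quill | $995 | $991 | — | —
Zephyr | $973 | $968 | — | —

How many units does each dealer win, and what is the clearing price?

Merging the schedules and taking the best 5: 995 (Quill-1), 991 (Quill-2), 989 (Novara-1), 984 (Novara-2), 977 (Novara-3)
First bid not allocated: $974.
Allocation: Novara 3, Quill 2.

Novara 3, Quill 2; clearing price $974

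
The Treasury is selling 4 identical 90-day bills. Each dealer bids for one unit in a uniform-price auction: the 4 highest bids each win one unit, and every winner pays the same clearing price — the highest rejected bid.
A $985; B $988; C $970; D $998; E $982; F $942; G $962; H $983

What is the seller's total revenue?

Total revenue: $3,928

Sorting: 998 (D), 988 (B), 985 (A), 983 (H), 982 (E), 970 (C), …
The 4 highest are D, B, A, H.
First losing bid is E's $982, which sets the uniform price.
Total revenue = 4 × $982 = $3,928.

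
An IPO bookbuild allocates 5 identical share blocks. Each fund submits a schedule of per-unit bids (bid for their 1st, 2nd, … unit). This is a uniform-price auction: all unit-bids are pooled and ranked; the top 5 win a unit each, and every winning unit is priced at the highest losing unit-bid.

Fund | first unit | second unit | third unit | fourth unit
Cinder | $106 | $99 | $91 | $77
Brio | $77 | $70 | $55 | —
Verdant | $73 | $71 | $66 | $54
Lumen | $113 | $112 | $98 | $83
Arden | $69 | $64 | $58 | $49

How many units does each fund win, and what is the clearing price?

Pooled unit-bids ranked (top 5): 113 (Lumen-1), 112 (Lumen-2), 106 (Cinder-1), 99 (Cinder-2), 98 (Lumen-3)
Highest rejected unit-bid = $91.
Allocation: Cinder 2, Lumen 3.

Cinder 2, Lumen 3; clearing price $91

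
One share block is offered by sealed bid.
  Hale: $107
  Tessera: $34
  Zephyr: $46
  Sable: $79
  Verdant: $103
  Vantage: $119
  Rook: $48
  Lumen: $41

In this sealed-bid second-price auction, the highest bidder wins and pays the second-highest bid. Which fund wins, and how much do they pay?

Sorting bids: 119 (Vantage) > 107 (Hale) > 103 (Verdant) > 79 (Sable) > 48 (Rook) > 46 (Zephyr) > …
Vantage wins with the highest bid; price is set by the runner-up at $107.

Vantage pays $107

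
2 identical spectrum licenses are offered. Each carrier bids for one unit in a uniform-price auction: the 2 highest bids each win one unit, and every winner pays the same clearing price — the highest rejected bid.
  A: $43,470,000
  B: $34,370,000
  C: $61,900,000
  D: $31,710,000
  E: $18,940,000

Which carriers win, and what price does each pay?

C, A; each pays $34,370,000

Bids ranked high→low: 61,900,000 (C), 43,470,000 (A), 34,370,000 (B), 31,710,000 (D), …
The 2 highest are C, A.
Highest unsuccessful bid: $34,370,000 → clearing price.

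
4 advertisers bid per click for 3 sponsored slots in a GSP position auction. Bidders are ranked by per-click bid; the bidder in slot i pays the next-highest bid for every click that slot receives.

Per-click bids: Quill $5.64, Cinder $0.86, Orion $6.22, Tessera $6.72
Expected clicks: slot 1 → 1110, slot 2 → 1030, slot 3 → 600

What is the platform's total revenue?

Ranked by bid: $6.72 (Tessera) > $6.22 (Orion) > $5.64 (Quill) > $0.86 (Cinder)
Slot 1: Tessera pays $6.22 × 1110 = $6904.20
Slot 2: Orion pays $5.64 × 1030 = $5809.20
Slot 3: Quill pays $0.86 × 600 = $516.00
Total = $13229.40

Total revenue: $13229.40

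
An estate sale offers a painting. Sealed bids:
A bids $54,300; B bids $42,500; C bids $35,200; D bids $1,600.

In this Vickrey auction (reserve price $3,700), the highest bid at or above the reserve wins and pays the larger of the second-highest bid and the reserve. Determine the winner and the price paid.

Vickrey auction (reserve price $3,700): the highest bid at or above the reserve wins and pays the larger of the second-highest bid and the reserve.
Sorting bids: 54,300 (A) > 42,500 (B) > 35,200 (C) > 1,600 (D)
A has the top bid at or above the reserve ($54,300).
Second-highest bid $42,500 exceeds the reserve $3,700 → payment $42,500.

A pays $42,500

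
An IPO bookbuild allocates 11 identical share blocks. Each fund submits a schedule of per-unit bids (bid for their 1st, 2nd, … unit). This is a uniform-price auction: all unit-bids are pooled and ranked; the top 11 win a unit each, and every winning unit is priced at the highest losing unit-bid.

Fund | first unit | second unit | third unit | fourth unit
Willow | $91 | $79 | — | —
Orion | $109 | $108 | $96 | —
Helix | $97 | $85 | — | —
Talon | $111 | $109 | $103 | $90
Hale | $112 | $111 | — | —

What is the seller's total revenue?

Total revenue: $935

Merging the schedules and taking the best 11: 112 (Hale-1), 111 (Talon-1), 111 (Hale-2), 109 (Orion-1), 109 (Talon-2), 108 (Orion-2), 103 (Talon-3), 97 (Helix-1), 96 (Orion-3), 91 (Willow-1), 90 (Talon-4)
The (k+1)-th unit-bid is $85.
Allocation: Hale 2, Helix 1, Orion 3, Talon 4, Willow 1. Every unit priced at $85.
Revenue = 11 × 85 = $935.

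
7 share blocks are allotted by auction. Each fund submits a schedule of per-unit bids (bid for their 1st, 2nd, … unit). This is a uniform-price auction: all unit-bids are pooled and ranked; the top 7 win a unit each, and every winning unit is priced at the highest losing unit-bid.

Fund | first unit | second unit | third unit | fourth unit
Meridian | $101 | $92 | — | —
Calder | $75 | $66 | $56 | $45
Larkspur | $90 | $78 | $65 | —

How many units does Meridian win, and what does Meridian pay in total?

Pooled unit-bids ranked (top 7): 101 (Meridian-1), 92 (Meridian-2), 90 (Larkspur-1), 78 (Larkspur-2), 75 (Calder-1), 66 (Calder-2), 65 (Larkspur-3)
Highest rejected unit-bid = $56.
Meridian wins 2 unit(s) at $56 each.

Meridian: 2 units, pays $112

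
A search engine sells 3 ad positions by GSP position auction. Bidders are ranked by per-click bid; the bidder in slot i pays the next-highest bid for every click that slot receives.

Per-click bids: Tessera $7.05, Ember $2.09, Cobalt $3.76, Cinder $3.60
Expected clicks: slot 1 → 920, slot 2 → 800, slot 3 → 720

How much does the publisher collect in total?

Sorting advertisers: $7.05 (Tessera) > $3.76 (Cobalt) > $3.60 (Cinder) > $2.09 (Ember)
Slot 1: Tessera pays $3.76 × 920 = $3459.20
Slot 2: Cobalt pays $3.60 × 800 = $2880.00
Slot 3: Cinder pays $2.09 × 720 = $1504.80
Total = $7844.00

Total revenue: $7844.00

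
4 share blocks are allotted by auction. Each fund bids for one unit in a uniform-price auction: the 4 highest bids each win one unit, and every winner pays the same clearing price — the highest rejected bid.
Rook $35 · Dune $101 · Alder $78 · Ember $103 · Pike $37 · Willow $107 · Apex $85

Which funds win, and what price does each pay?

Willow, Ember, Dune, Apex; each pays $78

Ordering the bids: 107 (Willow), 103 (Ember), 101 (Dune), 85 (Apex), 78 (Alder), 37 (Pike), …
Top 4: Willow, Ember, Dune, Apex.
Clearing price = highest rejected bid = $78.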